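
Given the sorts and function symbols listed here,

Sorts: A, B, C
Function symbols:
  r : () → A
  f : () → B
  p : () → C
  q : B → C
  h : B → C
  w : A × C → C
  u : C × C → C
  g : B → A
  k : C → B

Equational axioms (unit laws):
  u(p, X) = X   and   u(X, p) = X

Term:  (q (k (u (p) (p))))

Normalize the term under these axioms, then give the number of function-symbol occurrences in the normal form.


size = 3

1. (q (k (u (p) (p))))  →  (q (k (p)))
normal form: (q (k (p)))


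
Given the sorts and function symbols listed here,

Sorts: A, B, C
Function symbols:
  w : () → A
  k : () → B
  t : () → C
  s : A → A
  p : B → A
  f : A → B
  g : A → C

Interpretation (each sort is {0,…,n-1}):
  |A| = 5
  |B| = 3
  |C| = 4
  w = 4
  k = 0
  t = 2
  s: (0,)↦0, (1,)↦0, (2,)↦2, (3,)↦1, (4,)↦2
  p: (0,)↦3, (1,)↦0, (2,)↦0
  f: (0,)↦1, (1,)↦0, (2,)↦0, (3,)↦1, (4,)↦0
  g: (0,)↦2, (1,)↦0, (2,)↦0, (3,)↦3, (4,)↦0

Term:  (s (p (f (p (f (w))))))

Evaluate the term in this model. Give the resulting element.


  w = 4
  (f (w)) = f(4,) = 0
  (p (f (w))) = p(0,) = 3
  (f (p (f (w)))) = f(3,) = 1
  (p (f (p (f (w))))) = p(1,) = 0
  (s (p (f (p (f (w)))))) = s(0,) = 0

value = 0


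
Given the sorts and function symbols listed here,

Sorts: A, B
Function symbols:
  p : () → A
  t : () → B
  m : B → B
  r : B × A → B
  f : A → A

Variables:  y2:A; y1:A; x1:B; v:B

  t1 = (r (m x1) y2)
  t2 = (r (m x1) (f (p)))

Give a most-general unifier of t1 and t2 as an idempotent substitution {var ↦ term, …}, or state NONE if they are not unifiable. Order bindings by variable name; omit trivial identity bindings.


{y2 ↦ (f (p))}


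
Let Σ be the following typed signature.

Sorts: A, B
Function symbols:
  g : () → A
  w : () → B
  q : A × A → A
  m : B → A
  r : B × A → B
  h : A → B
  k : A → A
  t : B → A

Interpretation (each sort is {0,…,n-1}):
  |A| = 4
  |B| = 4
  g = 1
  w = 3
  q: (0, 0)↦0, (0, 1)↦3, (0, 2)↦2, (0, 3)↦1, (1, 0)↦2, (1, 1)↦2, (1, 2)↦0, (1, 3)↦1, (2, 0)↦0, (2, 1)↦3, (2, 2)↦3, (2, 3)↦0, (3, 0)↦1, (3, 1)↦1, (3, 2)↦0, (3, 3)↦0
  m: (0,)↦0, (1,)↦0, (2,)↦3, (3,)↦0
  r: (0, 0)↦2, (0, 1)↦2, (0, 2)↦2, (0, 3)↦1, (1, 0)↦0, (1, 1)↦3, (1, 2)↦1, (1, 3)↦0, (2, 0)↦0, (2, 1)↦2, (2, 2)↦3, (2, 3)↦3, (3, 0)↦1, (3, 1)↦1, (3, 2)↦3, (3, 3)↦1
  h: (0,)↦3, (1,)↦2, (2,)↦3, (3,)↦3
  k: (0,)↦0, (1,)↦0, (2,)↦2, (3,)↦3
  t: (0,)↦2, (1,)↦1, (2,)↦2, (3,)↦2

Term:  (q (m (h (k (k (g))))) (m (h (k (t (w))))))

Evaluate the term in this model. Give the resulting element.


value = 0

  g = 1
  (k (g)) = k(1,) = 0
  (k (k (g))) = k(0,) = 0
  (h (k (k (g)))) = h(0,) = 3
  (m (h (k (k (g))))) = m(3,) = 0
  w = 3
  (t (w)) = t(3,) = 2
  (k (t (w))) = k(2,) = 2
  (h (k (t (w)))) = h(2,) = 3
  (m (h (k (t (w))))) = m(3,) = 0
  (q (m (h (k (k (g))))) (m (h (k (t (w)))))) = q(0, 0) = 0


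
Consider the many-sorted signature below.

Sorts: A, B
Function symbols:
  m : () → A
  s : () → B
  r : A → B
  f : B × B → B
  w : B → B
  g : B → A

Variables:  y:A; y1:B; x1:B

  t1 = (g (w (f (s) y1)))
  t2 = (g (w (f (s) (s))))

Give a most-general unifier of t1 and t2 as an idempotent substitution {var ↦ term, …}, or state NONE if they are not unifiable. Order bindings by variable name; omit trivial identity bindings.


{y1 ↦ (s)}


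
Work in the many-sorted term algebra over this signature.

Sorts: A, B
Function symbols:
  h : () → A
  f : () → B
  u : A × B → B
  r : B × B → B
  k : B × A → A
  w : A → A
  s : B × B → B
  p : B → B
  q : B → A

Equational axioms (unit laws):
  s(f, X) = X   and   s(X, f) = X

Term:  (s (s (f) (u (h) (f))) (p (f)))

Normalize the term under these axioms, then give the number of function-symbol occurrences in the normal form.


1. (s (s (f) (u (h) (f))) (p (f)))  →  (s (u (h) (f)) (p (f)))
normal form: (s (u (h) (f)) (p (f)))

size = 6


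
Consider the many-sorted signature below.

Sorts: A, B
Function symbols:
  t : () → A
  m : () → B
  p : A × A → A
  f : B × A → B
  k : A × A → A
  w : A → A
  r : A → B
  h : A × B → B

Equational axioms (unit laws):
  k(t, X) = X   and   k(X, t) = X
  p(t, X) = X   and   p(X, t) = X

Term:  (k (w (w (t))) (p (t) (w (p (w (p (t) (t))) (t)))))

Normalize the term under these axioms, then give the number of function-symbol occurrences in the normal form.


1. (k (w (w (t))) (p (t) (w (p (w (p (t) (t))) (t)))))  →  (k (w (w (t))) (w (p (w (p (t) (t))) (t))))
2. (k (w (w (t))) (w (p (w (p (t) (t))) (t))))  →  (k (w (w (t))) (w (w (p (t) (t)))))
3. (k (w (w (t))) (w (w (p (t) (t)))))  →  (k (w (w (t))) (w (w (t))))
normal form: (k (w (w (t))) (w (w (t))))

size = 7


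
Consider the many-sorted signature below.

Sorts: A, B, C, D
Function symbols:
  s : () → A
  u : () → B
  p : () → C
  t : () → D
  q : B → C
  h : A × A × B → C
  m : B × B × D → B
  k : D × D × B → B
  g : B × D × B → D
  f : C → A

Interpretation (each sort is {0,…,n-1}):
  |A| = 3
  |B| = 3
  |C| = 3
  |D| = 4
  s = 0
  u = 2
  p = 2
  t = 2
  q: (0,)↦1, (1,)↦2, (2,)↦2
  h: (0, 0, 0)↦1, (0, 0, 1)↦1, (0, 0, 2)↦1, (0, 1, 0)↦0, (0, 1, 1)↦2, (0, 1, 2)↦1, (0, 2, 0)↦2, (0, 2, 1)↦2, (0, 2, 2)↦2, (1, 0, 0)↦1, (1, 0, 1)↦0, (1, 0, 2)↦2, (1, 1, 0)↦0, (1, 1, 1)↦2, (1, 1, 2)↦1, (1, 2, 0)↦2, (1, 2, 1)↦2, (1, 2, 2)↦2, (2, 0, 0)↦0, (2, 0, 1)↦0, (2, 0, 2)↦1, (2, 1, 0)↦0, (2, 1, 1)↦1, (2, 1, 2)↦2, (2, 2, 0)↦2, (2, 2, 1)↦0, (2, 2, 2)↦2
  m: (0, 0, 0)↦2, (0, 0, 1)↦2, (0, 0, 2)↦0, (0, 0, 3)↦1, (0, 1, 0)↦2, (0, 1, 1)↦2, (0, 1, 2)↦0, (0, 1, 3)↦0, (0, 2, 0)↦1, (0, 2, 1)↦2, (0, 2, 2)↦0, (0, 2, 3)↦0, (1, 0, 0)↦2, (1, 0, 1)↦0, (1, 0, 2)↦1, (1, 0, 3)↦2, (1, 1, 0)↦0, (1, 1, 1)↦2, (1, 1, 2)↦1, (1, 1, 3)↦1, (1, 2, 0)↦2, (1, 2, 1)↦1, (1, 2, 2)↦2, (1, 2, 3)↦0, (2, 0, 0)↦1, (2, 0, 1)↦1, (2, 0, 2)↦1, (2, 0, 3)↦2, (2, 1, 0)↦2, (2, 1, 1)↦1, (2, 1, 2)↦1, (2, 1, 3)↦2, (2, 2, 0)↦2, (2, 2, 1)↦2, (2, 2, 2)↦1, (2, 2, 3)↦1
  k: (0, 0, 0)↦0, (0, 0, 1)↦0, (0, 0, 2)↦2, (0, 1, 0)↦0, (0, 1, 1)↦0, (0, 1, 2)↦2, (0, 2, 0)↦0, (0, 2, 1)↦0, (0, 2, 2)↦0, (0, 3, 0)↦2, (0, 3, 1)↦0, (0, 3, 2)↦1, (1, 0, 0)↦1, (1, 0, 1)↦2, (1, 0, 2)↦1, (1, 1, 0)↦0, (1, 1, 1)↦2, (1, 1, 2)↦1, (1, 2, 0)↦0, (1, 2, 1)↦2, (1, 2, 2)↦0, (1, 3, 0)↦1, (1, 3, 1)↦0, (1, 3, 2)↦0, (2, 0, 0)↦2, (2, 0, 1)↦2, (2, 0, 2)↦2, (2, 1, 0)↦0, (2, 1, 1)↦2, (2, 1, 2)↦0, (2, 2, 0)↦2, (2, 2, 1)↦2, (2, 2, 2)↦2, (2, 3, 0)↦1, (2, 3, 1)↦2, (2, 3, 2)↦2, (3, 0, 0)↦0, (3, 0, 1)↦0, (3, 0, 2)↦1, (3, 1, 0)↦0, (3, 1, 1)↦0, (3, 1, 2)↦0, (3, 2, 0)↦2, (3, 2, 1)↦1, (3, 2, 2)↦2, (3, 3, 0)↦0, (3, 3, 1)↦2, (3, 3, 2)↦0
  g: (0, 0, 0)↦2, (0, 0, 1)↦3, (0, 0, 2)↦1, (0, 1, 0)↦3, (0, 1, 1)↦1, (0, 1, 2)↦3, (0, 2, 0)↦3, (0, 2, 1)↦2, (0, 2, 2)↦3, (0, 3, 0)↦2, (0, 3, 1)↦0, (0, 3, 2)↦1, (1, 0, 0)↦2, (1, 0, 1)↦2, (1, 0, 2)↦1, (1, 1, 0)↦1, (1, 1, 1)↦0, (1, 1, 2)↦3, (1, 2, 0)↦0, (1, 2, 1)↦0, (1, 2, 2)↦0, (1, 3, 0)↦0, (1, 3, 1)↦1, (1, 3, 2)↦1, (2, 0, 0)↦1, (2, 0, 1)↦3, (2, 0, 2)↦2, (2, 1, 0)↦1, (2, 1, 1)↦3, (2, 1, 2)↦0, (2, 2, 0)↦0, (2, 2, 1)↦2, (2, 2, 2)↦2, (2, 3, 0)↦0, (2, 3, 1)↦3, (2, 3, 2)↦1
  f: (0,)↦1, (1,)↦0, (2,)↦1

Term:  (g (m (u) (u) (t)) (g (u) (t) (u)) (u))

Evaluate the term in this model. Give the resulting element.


  u = 2
  u = 2
  t = 2
  (m (u) (u) (t)) = m(2, 2, 2) = 1
  u = 2
  t = 2
  u = 2
  (g (u) (t) (u)) = g(2, 2, 2) = 2
  u = 2
  (g (m (u) (u) (t)) (g (u) (t) (u)) (u)) = g(1, 2, 2) = 0

value = 0


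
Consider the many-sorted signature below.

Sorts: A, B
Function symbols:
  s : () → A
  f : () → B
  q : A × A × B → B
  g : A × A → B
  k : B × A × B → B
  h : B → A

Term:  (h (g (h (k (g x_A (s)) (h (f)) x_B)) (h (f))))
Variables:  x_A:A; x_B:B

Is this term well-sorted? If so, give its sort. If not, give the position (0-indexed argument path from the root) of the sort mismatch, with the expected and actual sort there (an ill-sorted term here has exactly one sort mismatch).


          x_A : A
          (s) : A
        (g x_A (s)) : B
          (f) : B
        (h (f)) : A
        x_B : B
      (k (g x_A (s)) (h (f)) x_B) : B
    (h (k (g x_A (s)) (h (f)) x_B)) : A
      (f) : B
    (h (f)) : A
  (g (h (k (g x_A (s)) (h (f)) x_B)) (h (f))) : B
(h (g (h (k (g x_A (s)) (h (f)) x_B)) (h (f)))) : A

well-sorted; sort = A


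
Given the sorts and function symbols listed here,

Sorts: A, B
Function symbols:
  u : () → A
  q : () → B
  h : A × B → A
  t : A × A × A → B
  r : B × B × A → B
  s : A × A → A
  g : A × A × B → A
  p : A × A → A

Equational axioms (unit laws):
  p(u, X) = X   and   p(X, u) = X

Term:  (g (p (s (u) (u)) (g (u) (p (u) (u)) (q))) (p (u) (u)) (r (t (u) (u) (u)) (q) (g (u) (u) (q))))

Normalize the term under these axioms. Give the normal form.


normal form = (g (p (s (u) (u)) (g (u) (u) (q))) (u) (r (t (u) (u) (u)) (q) (g (u) (u) (q))))

1. (g (p (s (u) (u)) (g (u) (p (u) (u)) (q))) (p (u) (u)) (r (t (u) (u) (u)) (q) (g (u) (u) (q))))  →  (g (p (s (u) (u)) (g (u) (u) (q))) (p (u) (u)) (r (t (u) (u) (u)) (q) (g (u) (u) (q))))
2. (g (p (s (u) (u)) (g (u) (u) (q))) (p (u) (u)) (r (t (u) (u) (u)) (q) (g (u) (u) (q))))  →  (g (p (s (u) (u)) (g (u) (u) (q))) (u) (r (t (u) (u) (u)) (q) (g (u) (u) (q))))


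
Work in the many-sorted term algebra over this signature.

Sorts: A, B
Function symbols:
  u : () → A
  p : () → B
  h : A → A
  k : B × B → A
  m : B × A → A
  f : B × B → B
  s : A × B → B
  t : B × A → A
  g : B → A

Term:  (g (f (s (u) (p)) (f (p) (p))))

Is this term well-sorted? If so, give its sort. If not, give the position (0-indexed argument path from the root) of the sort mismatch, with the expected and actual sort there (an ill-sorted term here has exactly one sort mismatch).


      (u) : A
      (p) : B
    (s (u) (p)) : B
      (p) : B
      (p) : B
    (f (p) (p)) : B
  (f (s (u) (p)) (f (p) (p))) : B
(g (f (s (u) (p)) (f (p) (p)))) : A

well-sorted; sort = A


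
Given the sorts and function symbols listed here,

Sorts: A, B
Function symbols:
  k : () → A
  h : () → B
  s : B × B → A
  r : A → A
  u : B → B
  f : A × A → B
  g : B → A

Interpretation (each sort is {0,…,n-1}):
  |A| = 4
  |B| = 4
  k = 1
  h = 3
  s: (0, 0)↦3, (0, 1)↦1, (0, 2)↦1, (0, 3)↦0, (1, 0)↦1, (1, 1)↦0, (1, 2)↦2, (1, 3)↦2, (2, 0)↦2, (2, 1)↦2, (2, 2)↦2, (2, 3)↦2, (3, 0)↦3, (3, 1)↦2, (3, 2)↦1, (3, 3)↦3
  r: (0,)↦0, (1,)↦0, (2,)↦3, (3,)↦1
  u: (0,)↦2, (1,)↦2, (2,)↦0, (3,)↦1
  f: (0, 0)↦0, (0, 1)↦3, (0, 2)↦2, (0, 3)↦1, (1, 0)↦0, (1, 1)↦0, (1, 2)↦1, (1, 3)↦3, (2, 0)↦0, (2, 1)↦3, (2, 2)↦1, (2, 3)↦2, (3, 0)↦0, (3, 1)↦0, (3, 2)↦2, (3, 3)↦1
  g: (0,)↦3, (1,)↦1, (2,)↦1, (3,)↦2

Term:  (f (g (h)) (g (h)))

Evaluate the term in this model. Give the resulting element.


value = 1

  h = 3
  (g (h)) = g(3,) = 2
  h = 3
  (g (h)) = g(3,) = 2
  (f (g (h)) (g (h))) = f(2, 2) = 1


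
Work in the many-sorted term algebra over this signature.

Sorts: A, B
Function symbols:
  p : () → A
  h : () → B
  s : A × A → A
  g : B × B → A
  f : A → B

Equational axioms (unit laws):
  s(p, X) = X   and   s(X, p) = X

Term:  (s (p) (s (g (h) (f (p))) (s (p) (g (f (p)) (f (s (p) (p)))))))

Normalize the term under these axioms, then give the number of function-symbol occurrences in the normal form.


1. (s (p) (s (g (h) (f (p))) (s (p) (g (f (p)) (f (s (p) (p)))))))  →  (s (g (h) (f (p))) (s (p) (g (f (p)) (f (s (p) (p))))))
2. (s (g (h) (f (p))) (s (p) (g (f (p)) (f (s (p) (p))))))  →  (s (g (h) (f (p))) (g (f (p)) (f (s (p) (p)))))
3. (s (g (h) (f (p))) (g (f (p)) (f (s (p) (p)))))  →  (s (g (h) (f (p))) (g (f (p)) (f (p))))
normal form: (s (g (h) (f (p))) (g (f (p)) (f (p))))

size = 10


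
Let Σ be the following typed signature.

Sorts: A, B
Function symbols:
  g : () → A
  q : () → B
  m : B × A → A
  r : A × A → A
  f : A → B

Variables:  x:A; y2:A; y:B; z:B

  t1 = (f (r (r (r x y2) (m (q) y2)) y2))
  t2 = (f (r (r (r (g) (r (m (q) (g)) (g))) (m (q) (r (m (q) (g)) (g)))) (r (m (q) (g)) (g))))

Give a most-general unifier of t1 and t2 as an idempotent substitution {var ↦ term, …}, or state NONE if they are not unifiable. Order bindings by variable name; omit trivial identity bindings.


{x ↦ (g), y2 ↦ (r (m (q) (g)) (g))}


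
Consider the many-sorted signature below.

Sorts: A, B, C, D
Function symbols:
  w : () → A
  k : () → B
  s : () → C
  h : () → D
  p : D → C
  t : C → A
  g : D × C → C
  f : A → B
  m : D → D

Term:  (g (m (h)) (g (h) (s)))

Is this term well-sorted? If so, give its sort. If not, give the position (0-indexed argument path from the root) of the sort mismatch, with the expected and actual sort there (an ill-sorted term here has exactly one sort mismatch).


well-sorted; sort = C

    (h) : D
  (m (h)) : D
    (h) : D
    (s) : C
  (g (h) (s)) : C
(g (m (h)) (g (h) (s))) : C


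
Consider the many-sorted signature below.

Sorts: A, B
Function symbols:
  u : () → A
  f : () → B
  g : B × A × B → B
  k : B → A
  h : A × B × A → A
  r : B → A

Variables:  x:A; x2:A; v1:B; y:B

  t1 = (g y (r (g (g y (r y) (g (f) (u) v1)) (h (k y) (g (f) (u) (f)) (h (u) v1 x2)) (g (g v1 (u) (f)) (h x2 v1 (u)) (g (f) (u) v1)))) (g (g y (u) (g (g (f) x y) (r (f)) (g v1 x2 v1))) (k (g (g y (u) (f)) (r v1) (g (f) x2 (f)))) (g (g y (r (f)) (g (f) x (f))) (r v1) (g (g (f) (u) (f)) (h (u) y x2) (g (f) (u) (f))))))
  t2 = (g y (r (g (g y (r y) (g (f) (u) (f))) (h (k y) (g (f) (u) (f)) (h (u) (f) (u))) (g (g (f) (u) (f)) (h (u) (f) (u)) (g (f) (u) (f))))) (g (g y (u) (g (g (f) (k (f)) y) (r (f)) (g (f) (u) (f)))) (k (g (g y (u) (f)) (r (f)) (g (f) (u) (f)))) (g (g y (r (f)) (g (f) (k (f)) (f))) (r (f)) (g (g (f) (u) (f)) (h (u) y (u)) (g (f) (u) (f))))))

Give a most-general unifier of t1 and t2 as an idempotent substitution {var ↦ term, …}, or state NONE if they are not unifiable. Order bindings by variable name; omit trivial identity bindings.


{v1 ↦ (f), x ↦ (k (f)), x2 ↦ (u)}


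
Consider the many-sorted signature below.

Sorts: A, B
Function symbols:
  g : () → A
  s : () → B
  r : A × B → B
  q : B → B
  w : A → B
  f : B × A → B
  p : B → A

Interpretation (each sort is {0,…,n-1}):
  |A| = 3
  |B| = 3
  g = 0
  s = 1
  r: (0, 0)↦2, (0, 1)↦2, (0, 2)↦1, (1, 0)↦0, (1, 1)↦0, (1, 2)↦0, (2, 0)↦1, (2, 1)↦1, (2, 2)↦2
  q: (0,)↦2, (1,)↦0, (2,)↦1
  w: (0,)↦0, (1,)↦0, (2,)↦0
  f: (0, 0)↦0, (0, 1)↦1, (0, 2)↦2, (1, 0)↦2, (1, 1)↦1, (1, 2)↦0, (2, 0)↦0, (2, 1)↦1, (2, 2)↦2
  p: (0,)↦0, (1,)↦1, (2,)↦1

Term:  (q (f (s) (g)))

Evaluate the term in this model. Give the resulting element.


value = 1

  s = 1
  g = 0
  (f (s) (g)) = f(1, 0) = 2
  (q (f (s) (g))) = q(2,) = 1


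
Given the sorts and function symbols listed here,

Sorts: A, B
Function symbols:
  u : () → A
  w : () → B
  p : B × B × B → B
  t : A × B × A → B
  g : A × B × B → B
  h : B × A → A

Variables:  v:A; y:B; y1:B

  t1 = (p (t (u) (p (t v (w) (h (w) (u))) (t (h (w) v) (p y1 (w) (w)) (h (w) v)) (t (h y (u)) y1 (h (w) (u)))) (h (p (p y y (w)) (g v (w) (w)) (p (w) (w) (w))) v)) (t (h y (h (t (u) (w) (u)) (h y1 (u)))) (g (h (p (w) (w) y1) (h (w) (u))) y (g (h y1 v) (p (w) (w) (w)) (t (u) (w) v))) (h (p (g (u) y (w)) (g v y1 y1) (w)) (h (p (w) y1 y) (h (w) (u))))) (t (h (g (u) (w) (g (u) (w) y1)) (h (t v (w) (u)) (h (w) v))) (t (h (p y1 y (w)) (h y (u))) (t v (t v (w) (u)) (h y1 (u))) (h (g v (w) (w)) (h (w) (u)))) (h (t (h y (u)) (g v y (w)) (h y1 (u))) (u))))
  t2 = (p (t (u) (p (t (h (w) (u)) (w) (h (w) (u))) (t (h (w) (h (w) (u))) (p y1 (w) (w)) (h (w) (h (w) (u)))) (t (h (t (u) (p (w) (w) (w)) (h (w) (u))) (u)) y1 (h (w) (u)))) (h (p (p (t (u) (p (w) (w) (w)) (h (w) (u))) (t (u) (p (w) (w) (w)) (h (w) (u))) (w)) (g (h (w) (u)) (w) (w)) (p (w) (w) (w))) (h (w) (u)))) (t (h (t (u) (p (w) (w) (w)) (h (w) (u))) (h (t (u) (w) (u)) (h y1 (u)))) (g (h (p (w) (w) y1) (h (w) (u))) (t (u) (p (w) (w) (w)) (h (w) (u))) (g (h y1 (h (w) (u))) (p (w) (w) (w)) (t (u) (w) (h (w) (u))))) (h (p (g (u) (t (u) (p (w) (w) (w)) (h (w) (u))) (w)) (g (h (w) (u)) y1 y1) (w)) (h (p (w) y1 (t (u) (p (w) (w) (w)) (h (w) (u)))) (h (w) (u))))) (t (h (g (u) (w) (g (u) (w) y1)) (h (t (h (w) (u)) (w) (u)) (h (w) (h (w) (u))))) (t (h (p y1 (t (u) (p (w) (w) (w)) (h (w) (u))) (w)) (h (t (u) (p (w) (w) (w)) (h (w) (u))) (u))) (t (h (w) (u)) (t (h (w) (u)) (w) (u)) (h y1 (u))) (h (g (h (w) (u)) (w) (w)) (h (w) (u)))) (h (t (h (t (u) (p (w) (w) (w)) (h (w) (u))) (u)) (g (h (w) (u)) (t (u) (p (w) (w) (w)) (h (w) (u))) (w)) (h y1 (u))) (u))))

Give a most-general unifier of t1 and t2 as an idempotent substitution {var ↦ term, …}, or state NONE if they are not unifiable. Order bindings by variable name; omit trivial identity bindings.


{v ↦ (h (w) (u)), y ↦ (t (u) (p (w) (w) (w)) (h (w) (u)))}


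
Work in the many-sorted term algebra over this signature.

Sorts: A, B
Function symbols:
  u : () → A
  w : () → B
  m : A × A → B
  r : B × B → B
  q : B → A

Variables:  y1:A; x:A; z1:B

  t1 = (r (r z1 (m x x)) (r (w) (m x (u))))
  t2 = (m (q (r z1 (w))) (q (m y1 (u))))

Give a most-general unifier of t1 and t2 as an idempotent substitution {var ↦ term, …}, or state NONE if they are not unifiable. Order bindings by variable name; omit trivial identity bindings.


NONE (not unifiable)

head clash or occurs-check failure — not unifiable


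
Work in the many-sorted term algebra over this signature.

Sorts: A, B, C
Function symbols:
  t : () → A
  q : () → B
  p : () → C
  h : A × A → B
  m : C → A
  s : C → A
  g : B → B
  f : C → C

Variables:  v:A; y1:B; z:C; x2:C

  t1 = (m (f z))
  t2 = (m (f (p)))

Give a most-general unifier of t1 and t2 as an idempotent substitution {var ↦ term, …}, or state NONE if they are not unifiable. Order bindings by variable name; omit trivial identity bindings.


{z ↦ (p)}


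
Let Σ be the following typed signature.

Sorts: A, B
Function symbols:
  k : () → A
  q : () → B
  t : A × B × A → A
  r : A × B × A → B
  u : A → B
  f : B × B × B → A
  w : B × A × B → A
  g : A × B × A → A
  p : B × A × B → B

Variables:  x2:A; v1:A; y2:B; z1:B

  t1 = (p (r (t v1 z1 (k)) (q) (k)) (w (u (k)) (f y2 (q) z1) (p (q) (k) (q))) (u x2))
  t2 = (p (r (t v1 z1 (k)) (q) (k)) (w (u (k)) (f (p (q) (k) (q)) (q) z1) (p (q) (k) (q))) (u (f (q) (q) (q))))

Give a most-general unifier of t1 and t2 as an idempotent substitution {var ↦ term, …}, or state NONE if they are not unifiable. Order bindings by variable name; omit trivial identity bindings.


{x2 ↦ (f (q) (q) (q)), y2 ↦ (p (q) (k) (q))}


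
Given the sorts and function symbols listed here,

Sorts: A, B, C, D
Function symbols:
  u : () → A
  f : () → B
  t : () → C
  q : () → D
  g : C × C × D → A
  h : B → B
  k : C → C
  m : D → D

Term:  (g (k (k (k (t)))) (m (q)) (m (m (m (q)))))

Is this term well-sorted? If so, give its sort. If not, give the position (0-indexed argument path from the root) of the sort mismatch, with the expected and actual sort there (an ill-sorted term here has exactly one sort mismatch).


ill-sorted at position [1]: expected C, got D

        (t) : C
      (k (t)) : C
    (k (k (t))) : C
  (k (k (k (t)))) : C
    (q) : D
  (m (q)) : D
        (q) : D
      (m (q)) : D
    (m (m (q))) : D
  (m (m (m (q)))) : D
(g (k (k (k (t)))) (m (q)) (m (m (m (q))))) : ✗ arg 1 at [1] has sort D, expected C


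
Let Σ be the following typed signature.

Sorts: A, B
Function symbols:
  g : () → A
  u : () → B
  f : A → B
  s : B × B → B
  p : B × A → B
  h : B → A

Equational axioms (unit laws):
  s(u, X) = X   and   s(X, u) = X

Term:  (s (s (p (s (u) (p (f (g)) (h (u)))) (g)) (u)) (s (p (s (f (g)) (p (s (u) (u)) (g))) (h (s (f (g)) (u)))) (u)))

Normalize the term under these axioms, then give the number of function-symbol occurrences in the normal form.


1. (s (s (p (s (u) (p (f (g)) (h (u)))) (g)) (u)) (s (p (s (f (g)) (p (s (u) (u)) (g))) (h (s (f (g)) (u)))) (u)))  →  (s (p (s (u) (p (f (g)) (h (u)))) (g)) (s (p (s (f (g)) (p (s (u) (u)) (g))) (h (s (f (g)) (u)))) (u)))
2. (s (p (s (u) (p (f (g)) (h (u)))) (g)) (s (p (s (f (g)) (p (s (u) (u)) (g))) (h (s (f (g)) (u)))) (u)))  →  (s (p (p (f (g)) (h (u))) (g)) (s (p (s (f (g)) (p (s (u) (u)) (g))) (h (s (f (g)) (u)))) (u)))
3. (s (p (p (f (g)) (h (u))) (g)) (s (p (s (f (g)) (p (s (u) (u)) (g))) (h (s (f (g)) (u)))) (u)))  →  (s (p (p (f (g)) (h (u))) (g)) (p (s (f (g)) (p (s (u) (u)) (g))) (h (s (f (g)) (u)))))
4. (s (p (p (f (g)) (h (u))) (g)) (p (s (f (g)) (p (s (u) (u)) (g))) (h (s (f (g)) (u)))))  →  (s (p (p (f (g)) (h (u))) (g)) (p (s (f (g)) (p (u) (g))) (h (s (f (g)) (u)))))
5. (s (p (p (f (g)) (h (u))) (g)) (p (s (f (g)) (p (u) (g))) (h (s (f (g)) (u)))))  →  (s (p (p (f (g)) (h (u))) (g)) (p (s (f (g)) (p (u) (g))) (h (f (g)))))
normal form: (s (p (p (f (g)) (h (u))) (g)) (p (s (f (g)) (p (u) (g))) (h (f (g)))))

size = 18


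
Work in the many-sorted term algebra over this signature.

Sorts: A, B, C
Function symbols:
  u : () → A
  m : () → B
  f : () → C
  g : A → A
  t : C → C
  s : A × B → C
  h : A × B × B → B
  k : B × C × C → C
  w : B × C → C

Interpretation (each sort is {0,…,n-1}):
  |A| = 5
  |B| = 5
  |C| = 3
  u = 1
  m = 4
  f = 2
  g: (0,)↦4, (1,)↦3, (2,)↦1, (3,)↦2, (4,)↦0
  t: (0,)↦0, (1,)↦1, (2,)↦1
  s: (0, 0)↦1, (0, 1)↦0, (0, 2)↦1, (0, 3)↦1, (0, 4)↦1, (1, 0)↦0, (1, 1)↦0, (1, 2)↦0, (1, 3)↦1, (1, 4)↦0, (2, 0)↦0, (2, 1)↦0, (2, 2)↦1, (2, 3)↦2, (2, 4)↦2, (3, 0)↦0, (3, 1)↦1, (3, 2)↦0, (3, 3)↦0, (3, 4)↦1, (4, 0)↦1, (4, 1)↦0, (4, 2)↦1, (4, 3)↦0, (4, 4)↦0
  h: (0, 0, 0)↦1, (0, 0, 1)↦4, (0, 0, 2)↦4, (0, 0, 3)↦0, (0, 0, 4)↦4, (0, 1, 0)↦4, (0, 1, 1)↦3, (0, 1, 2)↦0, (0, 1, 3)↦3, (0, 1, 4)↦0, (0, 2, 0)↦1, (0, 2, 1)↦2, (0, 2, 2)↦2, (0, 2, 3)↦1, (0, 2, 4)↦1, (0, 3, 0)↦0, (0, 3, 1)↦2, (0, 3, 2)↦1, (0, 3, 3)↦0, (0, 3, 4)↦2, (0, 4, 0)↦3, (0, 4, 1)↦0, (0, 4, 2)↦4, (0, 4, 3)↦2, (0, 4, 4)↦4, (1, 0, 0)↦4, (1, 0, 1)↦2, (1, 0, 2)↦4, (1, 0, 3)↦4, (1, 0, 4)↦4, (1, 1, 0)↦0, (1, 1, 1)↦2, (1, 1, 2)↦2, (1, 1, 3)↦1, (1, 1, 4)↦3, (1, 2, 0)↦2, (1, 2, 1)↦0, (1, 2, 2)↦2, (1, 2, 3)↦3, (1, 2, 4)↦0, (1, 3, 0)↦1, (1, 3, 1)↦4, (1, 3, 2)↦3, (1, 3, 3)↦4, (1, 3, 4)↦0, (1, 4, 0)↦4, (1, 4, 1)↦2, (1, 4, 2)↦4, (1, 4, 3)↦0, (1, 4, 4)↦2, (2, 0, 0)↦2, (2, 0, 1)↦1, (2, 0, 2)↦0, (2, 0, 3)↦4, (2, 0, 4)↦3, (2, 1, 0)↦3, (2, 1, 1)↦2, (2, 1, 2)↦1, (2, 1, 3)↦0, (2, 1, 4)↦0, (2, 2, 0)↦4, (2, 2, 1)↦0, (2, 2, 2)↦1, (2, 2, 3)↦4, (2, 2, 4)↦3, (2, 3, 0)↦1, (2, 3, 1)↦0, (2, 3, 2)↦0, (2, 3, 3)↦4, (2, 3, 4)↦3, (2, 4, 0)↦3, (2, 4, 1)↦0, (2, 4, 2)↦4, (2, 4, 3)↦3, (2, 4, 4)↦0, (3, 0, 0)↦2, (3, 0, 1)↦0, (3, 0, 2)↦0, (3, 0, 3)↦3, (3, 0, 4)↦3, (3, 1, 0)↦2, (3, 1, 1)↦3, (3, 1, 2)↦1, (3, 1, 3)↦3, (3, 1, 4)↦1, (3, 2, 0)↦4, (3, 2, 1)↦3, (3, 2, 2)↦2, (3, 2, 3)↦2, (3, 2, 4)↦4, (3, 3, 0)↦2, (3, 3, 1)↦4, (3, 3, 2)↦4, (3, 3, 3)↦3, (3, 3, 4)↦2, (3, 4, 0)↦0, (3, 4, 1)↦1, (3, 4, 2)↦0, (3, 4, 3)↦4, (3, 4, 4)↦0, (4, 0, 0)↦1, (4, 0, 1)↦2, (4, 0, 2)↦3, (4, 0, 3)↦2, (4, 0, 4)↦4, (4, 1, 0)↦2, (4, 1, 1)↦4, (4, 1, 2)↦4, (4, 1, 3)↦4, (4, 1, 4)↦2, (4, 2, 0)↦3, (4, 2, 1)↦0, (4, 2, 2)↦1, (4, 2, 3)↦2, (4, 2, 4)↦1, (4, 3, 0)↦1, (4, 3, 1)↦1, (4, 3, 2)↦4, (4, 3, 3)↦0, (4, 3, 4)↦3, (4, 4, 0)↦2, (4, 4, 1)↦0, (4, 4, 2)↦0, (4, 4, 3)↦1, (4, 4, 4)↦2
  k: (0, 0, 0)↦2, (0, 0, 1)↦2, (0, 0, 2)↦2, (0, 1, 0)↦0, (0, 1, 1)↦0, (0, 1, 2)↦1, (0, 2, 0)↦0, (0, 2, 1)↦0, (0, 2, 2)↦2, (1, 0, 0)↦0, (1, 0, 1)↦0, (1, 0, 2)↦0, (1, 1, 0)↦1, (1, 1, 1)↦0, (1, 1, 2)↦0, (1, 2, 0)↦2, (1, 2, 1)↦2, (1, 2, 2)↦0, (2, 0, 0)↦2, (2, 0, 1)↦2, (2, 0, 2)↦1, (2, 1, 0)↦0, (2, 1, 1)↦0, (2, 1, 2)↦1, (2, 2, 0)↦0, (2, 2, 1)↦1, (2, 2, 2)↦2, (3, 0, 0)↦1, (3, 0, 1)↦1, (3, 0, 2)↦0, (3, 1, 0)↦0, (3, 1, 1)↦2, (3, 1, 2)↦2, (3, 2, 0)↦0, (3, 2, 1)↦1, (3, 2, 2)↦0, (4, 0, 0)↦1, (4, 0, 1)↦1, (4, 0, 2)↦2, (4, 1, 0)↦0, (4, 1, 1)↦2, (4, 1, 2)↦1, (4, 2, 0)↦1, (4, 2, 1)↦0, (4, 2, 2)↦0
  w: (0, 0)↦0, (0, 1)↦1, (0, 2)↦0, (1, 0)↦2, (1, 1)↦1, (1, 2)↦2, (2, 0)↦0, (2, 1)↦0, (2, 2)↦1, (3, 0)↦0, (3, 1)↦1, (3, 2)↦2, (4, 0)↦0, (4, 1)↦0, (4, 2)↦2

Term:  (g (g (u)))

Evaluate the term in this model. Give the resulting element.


  u = 1
  (g (u)) = g(1,) = 3
  (g (g (u))) = g(3,) = 2

value = 2


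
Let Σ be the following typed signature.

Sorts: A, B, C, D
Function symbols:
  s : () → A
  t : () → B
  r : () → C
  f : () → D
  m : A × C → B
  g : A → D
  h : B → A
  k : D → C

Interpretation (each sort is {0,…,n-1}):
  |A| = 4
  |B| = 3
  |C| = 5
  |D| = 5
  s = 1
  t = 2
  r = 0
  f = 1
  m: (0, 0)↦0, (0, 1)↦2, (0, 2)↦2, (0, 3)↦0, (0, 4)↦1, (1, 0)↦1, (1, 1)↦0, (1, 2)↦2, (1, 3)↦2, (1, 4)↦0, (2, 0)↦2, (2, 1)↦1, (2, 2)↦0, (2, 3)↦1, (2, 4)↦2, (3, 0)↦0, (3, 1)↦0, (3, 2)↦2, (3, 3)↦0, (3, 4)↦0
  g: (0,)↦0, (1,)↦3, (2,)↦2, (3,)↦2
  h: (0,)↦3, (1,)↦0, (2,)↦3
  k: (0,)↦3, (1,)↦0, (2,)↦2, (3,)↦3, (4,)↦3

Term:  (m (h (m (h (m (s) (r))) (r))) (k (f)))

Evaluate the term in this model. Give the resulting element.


value = 0

  s = 1
  r = 0
  (m (s) (r)) = m(1, 0) = 1
  (h (m (s) (r))) = h(1,) = 0
  r = 0
  (m (h (m (s) (r))) (r)) = m(0, 0) = 0
  (h (m (h (m (s) (r))) (r))) = h(0,) = 3
  f = 1
  (k (f)) = k(1,) = 0
  (m (h (m (h (m (s) (r))) (r))) (k (f))) = m(3, 0) = 0


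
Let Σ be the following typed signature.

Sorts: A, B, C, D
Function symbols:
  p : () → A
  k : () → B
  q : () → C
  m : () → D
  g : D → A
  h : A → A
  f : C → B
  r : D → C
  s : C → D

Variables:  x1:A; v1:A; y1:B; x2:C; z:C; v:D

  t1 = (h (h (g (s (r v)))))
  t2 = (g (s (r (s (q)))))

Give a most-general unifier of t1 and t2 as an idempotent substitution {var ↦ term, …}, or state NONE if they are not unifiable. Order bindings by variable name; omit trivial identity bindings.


head clash or occurs-check failure — not unifiable

NONE (not unifiable)


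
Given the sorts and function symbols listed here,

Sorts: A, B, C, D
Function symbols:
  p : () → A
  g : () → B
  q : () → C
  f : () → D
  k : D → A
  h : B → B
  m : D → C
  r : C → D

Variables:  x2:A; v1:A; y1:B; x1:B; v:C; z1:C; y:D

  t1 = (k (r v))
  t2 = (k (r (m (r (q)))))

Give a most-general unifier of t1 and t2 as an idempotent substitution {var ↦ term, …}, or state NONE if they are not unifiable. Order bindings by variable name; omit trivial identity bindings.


{v ↦ (m (r (q)))}


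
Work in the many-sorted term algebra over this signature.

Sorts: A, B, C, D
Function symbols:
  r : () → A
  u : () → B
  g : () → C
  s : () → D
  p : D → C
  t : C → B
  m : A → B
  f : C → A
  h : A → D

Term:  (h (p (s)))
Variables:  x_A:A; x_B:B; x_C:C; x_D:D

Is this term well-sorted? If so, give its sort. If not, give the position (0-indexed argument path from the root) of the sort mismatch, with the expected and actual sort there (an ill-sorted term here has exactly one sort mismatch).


    (s) : D
  (p (s)) : C
(h (p (s))) : ✗ arg 0 at [0] has sort C, expected A

ill-sorted at position [0]: expected A, got C


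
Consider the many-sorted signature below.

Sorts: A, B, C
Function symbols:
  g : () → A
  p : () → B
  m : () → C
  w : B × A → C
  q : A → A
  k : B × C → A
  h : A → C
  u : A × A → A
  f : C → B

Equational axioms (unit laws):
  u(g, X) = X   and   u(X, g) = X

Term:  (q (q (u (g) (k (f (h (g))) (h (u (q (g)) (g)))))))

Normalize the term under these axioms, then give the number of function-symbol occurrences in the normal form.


size = 9

1. (q (q (u (g) (k (f (h (g))) (h (u (q (g)) (g)))))))  →  (q (q (k (f (h (g))) (h (u (q (g)) (g))))))
2. (q (q (k (f (h (g))) (h (u (q (g)) (g))))))  →  (q (q (k (f (h (g))) (h (q (g))))))
normal form: (q (q (k (f (h (g))) (h (q (g))))))


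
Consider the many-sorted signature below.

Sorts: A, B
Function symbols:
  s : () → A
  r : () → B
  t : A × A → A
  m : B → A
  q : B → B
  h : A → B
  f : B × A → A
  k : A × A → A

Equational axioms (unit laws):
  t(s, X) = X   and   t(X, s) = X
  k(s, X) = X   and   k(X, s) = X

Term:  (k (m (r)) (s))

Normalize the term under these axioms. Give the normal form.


1. (k (m (r)) (s))  →  (m (r))

normal form = (m (r))


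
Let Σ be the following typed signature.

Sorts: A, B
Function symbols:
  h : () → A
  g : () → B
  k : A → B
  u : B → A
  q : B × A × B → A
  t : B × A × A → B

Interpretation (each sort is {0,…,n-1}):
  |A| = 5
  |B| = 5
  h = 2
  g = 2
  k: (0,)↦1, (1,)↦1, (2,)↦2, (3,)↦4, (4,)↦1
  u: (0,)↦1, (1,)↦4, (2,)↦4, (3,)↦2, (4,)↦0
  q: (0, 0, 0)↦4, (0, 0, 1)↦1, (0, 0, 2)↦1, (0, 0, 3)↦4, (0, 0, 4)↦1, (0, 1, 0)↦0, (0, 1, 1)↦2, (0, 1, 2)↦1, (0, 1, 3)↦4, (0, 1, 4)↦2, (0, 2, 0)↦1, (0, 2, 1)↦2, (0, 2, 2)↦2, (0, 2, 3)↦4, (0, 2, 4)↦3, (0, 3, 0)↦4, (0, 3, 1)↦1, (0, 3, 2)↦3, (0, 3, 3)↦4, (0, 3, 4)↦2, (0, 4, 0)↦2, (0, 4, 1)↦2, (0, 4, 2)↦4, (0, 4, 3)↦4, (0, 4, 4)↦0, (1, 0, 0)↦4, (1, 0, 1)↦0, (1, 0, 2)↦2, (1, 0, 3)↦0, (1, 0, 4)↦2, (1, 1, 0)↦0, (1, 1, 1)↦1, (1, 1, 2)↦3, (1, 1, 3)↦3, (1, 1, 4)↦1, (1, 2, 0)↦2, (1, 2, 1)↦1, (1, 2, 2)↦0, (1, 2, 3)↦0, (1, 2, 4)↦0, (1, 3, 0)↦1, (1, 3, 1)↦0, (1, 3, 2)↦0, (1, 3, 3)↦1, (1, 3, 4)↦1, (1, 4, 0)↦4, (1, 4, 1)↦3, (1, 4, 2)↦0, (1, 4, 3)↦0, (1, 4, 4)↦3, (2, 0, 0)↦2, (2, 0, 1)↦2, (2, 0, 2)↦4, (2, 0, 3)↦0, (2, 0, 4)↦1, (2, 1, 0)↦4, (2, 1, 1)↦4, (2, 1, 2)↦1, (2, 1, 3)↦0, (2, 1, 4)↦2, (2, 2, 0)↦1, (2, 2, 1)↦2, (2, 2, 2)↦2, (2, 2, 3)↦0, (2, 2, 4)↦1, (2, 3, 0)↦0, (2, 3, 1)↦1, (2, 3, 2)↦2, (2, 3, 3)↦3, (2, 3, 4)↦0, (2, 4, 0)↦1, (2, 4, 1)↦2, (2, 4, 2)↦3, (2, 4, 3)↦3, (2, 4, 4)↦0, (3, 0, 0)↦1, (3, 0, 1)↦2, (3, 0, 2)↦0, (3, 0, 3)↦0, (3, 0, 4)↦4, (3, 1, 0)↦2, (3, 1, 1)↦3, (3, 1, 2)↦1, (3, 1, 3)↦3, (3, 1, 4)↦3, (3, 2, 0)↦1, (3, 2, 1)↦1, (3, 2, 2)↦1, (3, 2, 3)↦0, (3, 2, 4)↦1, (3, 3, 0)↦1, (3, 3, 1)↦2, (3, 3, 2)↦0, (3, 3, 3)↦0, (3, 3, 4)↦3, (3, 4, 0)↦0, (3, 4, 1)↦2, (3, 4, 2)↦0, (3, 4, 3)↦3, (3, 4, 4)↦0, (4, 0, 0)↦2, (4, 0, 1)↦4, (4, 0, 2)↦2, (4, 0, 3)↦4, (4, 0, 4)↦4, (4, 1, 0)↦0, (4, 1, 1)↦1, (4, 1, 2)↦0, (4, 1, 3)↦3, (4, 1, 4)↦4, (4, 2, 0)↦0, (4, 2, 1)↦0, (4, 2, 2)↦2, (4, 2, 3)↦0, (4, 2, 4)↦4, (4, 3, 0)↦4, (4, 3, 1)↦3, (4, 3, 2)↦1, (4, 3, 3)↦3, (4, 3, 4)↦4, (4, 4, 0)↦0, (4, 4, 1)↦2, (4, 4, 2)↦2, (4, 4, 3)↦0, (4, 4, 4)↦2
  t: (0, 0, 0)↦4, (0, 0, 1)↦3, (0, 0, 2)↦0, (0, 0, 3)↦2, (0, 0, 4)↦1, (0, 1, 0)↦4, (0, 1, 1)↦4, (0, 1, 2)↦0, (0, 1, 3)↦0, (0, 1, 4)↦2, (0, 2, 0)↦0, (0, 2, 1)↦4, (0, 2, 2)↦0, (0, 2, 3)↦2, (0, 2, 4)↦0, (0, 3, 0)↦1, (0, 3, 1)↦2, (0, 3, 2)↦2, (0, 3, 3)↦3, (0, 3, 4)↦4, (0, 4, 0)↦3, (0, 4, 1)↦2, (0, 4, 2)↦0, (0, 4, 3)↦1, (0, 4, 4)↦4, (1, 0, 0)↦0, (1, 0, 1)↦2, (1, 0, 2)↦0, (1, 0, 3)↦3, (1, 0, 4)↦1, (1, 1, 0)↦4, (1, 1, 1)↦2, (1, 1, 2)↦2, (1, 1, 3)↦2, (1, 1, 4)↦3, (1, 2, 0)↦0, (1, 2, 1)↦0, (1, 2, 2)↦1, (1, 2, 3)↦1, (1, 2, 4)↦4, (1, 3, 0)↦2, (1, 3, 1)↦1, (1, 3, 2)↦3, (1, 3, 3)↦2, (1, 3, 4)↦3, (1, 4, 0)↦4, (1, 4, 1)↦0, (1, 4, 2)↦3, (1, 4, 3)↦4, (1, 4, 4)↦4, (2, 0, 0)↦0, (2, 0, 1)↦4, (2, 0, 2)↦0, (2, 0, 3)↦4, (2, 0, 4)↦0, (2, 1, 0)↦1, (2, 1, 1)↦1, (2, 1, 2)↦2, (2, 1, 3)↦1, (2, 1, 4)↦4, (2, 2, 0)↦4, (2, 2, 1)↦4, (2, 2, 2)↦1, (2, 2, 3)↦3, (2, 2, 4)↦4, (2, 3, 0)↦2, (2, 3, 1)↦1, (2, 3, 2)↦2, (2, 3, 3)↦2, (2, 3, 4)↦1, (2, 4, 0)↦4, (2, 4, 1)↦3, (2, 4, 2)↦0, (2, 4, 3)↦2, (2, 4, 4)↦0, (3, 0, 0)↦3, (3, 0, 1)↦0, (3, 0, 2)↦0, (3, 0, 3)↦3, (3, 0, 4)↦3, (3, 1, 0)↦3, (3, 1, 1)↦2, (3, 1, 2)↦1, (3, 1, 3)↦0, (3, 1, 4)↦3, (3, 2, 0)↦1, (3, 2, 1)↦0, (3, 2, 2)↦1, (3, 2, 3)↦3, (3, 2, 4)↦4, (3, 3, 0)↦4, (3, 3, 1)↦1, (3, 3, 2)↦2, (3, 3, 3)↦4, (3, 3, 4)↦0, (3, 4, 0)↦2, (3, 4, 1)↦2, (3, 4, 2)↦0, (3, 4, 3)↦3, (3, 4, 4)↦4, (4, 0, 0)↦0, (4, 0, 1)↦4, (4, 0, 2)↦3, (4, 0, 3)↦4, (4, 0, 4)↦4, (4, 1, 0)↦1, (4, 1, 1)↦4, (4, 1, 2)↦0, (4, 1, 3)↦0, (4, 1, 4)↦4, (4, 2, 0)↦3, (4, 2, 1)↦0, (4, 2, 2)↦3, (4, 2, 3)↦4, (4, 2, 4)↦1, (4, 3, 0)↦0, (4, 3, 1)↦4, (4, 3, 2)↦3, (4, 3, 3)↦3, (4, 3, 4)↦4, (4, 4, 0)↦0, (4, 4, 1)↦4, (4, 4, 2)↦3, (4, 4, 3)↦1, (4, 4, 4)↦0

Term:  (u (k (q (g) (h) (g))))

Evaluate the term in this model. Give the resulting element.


value = 4

  g = 2
  h = 2
  g = 2
  (q (g) (h) (g)) = q(2, 2, 2) = 2
  (k (q (g) (h) (g))) = k(2,) = 2
  (u (k (q (g) (h) (g)))) = u(2,) = 4


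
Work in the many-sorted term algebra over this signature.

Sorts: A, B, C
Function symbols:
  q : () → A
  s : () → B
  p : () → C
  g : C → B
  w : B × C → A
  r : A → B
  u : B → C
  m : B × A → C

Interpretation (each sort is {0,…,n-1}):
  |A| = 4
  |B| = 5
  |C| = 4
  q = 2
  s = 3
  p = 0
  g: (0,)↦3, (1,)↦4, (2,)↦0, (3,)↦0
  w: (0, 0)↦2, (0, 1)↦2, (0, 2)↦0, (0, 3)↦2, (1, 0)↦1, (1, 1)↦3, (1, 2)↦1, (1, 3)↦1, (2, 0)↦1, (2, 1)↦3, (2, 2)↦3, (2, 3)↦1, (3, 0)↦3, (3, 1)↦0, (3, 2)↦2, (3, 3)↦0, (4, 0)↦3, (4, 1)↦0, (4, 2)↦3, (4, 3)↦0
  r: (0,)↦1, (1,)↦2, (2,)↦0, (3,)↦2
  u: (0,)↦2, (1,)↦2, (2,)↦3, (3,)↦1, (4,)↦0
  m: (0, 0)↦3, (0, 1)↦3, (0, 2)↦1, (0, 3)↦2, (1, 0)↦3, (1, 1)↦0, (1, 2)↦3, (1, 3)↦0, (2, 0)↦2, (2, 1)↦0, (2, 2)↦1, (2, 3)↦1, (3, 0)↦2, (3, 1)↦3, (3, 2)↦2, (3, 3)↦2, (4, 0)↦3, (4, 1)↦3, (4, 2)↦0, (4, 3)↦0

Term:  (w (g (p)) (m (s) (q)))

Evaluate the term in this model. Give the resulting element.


  p = 0
  (g (p)) = g(0,) = 3
  s = 3
  q = 2
  (m (s) (q)) = m(3, 2) = 2
  (w (g (p)) (m (s) (q))) = w(3, 2) = 2

value = 2


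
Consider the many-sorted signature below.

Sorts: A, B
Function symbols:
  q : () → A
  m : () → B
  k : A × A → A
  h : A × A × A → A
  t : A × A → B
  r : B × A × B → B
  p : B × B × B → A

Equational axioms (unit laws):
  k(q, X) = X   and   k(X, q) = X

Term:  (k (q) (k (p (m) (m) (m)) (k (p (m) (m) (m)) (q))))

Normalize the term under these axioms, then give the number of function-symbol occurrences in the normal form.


1. (k (q) (k (p (m) (m) (m)) (k (p (m) (m) (m)) (q))))  →  (k (p (m) (m) (m)) (k (p (m) (m) (m)) (q)))
2. (k (p (m) (m) (m)) (k (p (m) (m) (m)) (q)))  →  (k (p (m) (m) (m)) (p (m) (m) (m)))
normal form: (k (p (m) (m) (m)) (p (m) (m) (m)))

size = 9


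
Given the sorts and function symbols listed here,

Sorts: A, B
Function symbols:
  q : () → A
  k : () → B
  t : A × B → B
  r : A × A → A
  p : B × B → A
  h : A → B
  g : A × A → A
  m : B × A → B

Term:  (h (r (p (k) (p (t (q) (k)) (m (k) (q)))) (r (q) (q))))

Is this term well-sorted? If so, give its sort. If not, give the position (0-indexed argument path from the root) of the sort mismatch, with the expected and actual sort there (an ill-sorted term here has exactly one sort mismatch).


ill-sorted at position [0, 0, 1]: expected B, got A

      (k) : B
          (q) : A
          (k) : B
        (t (q) (k)) : B
          (k) : B
          (q) : A
        (m (k) (q)) : B
      (p (t (q) (k)) (m (k) (q))) : A
    (p (k) (p (t (q) (k)) (m (k) (q)))) : ✗ arg 1 at [0, 0, 1] has sort A, expected B
      (q) : A
      (q) : A
    (r (q) (q)) : A


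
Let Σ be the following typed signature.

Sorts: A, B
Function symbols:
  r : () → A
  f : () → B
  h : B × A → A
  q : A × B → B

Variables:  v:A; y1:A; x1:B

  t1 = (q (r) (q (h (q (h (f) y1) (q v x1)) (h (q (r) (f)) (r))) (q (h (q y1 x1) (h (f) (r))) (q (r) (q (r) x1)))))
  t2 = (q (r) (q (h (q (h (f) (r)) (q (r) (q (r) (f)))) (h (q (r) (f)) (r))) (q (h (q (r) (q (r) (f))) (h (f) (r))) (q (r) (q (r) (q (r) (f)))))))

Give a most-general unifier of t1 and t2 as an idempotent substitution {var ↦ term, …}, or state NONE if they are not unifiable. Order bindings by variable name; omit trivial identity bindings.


{v ↦ (r), x1 ↦ (q (r) (f)), y1 ↦ (r)}


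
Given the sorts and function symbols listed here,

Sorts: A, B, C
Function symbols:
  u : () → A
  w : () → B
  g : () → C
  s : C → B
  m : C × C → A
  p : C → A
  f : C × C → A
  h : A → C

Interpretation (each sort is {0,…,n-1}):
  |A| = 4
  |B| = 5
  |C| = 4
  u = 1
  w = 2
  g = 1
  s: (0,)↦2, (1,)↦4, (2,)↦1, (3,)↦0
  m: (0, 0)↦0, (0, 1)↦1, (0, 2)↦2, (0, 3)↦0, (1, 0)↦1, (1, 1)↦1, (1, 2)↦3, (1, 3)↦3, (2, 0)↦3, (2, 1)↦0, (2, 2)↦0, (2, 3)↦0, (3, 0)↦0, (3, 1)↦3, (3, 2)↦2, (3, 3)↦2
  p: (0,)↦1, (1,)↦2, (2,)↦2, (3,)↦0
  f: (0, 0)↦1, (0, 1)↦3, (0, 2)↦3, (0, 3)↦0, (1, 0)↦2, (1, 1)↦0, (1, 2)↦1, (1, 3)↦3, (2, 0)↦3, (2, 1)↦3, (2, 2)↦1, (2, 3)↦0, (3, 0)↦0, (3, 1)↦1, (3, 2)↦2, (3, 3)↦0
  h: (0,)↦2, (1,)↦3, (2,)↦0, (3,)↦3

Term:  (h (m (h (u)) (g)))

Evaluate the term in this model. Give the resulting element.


  u = 1
  (h (u)) = h(1,) = 3
  g = 1
  (m (h (u)) (g)) = m(3, 1) = 3
  (h (m (h (u)) (g))) = h(3,) = 3

value = 3


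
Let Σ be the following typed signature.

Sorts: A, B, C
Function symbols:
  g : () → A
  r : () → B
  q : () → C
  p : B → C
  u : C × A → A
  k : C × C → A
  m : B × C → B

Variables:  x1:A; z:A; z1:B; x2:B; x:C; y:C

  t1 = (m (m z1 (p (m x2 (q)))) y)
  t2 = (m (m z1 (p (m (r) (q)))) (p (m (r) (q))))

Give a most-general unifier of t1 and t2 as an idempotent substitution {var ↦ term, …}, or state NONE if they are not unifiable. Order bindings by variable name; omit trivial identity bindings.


{x2 ↦ (r), y ↦ (p (m (r) (q)))}


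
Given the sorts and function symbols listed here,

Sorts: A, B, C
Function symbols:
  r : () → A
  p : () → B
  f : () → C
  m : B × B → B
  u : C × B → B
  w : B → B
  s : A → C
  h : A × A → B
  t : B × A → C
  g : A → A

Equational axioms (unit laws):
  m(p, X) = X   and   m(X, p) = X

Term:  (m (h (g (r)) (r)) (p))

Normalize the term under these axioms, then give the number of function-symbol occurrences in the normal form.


1. (m (h (g (r)) (r)) (p))  →  (h (g (r)) (r))
normal form: (h (g (r)) (r))

size = 4


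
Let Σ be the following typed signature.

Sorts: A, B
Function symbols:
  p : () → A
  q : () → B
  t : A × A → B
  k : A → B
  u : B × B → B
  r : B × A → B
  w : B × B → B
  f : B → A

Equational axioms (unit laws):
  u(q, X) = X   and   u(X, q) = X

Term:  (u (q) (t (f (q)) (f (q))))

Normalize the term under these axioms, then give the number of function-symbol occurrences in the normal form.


1. (u (q) (t (f (q)) (f (q))))  →  (t (f (q)) (f (q)))
normal form: (t (f (q)) (f (q)))

size = 5


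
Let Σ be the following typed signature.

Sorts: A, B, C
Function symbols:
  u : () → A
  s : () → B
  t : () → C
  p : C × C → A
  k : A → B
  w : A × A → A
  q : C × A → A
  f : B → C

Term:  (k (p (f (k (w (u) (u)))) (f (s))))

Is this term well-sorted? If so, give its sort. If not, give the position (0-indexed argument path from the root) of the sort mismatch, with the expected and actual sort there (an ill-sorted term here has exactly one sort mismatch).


well-sorted; sort = B

          (u) : A
          (u) : A
        (w (u) (u)) : A
      (k (w (u) (u))) : B
    (f (k (w (u) (u)))) : C
      (s) : B
    (f (s)) : C
  (p (f (k (w (u) (u)))) (f (s))) : A
(k (p (f (k (w (u) (u)))) (f (s)))) : B


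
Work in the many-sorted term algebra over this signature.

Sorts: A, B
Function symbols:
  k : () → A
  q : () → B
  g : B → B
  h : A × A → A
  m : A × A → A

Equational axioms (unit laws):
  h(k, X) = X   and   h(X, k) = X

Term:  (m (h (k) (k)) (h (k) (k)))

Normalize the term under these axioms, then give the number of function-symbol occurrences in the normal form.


1. (m (h (k) (k)) (h (k) (k)))  →  (m (k) (h (k) (k)))
2. (m (k) (h (k) (k)))  →  (m (k) (k))
normal form: (m (k) (k))

size = 3
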